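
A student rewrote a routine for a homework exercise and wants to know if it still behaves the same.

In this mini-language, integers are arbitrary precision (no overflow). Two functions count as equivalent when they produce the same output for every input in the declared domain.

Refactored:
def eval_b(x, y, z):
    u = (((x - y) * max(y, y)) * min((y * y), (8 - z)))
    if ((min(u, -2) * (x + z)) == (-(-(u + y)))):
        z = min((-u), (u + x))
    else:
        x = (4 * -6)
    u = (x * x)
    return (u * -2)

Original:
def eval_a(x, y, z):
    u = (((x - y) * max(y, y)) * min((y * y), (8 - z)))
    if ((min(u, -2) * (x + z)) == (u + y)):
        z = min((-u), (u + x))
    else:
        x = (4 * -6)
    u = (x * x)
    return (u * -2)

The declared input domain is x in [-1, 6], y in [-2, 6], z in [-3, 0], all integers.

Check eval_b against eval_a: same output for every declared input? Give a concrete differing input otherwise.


Equivalent — the differences include same computation, different form, yet no declared input distinguishes the two.
As a probe, take x=1, y=1, z=-2: eval_a runs u := 0 | ((min(u, -2) * (x + z)) == (u + y)): false | x := -24 | u := 576 | result -1152; eval_b runs u := 0 | ((min(u, -2) * (x + z)) == (-(-(u + y)))): false | x := -24 | u := 576 | result -1152; both end at -1152.
Every one of the 288 inputs gives matching results.
verdict: equivalent


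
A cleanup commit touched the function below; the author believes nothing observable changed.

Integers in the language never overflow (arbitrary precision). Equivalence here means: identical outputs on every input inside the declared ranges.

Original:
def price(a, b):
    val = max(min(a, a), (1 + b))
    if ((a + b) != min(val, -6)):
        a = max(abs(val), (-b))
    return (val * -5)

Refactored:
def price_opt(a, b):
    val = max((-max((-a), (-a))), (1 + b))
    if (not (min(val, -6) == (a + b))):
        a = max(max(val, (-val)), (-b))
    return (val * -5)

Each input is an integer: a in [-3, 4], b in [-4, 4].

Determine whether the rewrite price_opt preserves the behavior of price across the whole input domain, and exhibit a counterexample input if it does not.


Changes here: boolean connective usage differs; comparison usage differs; min/max/abs usage differs; the full 72-point sweep finds no disagreement.
verdict: equivalent


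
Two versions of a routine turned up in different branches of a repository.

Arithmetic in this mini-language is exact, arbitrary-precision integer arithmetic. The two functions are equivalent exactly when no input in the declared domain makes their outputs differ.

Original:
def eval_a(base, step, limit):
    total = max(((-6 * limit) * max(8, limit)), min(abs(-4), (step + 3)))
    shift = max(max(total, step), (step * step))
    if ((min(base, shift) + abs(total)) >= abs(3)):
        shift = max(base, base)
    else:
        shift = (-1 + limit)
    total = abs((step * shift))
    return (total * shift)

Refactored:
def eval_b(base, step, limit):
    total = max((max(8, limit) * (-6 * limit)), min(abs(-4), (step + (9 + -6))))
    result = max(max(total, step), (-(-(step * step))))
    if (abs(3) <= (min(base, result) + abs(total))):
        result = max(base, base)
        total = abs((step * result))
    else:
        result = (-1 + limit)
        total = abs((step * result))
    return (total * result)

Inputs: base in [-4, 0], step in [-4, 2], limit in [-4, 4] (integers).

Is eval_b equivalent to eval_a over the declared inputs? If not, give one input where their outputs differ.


Changes here: constant usage differs; and statement counts differ; and comparison usage differs; and arithmetic usage differs; and min/max/abs usage differs; and local variable names differ; the full 315-point sweep finds no disagreement.
verdict: equivalent


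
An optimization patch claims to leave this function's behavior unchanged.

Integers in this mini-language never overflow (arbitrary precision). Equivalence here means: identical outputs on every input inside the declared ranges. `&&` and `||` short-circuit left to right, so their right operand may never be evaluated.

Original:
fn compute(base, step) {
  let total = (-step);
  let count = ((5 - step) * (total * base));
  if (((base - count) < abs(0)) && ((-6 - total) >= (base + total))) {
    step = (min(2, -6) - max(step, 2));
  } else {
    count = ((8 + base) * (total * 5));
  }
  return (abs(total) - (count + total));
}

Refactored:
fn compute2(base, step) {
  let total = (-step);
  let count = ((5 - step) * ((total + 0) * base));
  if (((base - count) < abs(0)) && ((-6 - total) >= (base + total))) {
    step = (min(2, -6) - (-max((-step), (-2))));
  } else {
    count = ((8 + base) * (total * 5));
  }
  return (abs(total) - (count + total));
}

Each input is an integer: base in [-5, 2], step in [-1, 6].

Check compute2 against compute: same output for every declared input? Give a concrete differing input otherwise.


Equivalent. The suspicious-looking change has no observable effect anywhere in the declared ranges.
Across all 64 domain points the two functions coincide.
Spot check at base=-2, step=3 — compute: total = -3; count = 12; (((base - count) < abs(0)) && ((-6 - total) >= (base + total))) -> true; step = -9; return -6. compute2: total = -3; count = 12; (((base - count) < abs(0)) && ((-6 - total) >= (base + total))) -> true; step = -8; return -6. Both give -6.
verdict: equivalent


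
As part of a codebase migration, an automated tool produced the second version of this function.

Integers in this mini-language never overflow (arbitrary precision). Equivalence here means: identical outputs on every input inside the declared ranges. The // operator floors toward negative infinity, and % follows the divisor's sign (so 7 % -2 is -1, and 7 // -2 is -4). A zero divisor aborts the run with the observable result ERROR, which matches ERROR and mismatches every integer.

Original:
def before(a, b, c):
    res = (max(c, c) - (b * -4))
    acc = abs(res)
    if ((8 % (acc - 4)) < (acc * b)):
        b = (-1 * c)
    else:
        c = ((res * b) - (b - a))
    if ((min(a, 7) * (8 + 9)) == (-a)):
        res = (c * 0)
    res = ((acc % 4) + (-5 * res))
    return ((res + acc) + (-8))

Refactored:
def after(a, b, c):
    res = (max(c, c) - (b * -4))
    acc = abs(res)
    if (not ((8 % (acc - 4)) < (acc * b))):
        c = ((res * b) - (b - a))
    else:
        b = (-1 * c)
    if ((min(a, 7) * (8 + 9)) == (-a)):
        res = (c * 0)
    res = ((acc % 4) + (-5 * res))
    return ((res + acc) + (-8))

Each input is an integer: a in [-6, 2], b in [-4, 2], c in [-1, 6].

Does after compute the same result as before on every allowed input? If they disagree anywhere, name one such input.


Differences: boolean connective usage differs — yet all 504 inputs agree.
verdict: equivalent


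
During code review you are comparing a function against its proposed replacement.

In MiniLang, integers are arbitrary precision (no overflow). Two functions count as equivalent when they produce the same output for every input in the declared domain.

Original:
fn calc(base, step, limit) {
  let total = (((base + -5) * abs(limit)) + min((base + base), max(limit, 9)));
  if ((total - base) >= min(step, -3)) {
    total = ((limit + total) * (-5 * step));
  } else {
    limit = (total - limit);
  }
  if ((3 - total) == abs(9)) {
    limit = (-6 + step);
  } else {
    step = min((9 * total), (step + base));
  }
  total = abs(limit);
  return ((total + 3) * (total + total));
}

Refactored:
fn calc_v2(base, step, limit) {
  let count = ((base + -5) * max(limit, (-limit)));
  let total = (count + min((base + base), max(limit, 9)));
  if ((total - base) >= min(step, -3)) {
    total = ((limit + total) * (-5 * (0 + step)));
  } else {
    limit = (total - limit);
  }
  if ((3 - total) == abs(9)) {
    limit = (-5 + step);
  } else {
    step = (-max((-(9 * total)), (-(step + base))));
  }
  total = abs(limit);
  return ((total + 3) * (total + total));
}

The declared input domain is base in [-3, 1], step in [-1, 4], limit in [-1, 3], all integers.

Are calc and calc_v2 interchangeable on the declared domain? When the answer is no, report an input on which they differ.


Try base=1, step=-1, limit=2.
calc: total=-6, then ((total - base) >= min(step, -3)) is false, then limit=-8, then ((3 - total) == abs(9)) is true, then limit=-7, then total=7, then returns 140
calc_v2: count=-8, then total=-6, then ((total - base) >= min(step, -3)) is false, then limit=-8, then ((3 - total) == abs(9)) is true, then limit=-6, then total=6, then returns 108
140 against 108: the behavior changed.
verdict: not equivalent; witness: base=1, step=-1, limit=2


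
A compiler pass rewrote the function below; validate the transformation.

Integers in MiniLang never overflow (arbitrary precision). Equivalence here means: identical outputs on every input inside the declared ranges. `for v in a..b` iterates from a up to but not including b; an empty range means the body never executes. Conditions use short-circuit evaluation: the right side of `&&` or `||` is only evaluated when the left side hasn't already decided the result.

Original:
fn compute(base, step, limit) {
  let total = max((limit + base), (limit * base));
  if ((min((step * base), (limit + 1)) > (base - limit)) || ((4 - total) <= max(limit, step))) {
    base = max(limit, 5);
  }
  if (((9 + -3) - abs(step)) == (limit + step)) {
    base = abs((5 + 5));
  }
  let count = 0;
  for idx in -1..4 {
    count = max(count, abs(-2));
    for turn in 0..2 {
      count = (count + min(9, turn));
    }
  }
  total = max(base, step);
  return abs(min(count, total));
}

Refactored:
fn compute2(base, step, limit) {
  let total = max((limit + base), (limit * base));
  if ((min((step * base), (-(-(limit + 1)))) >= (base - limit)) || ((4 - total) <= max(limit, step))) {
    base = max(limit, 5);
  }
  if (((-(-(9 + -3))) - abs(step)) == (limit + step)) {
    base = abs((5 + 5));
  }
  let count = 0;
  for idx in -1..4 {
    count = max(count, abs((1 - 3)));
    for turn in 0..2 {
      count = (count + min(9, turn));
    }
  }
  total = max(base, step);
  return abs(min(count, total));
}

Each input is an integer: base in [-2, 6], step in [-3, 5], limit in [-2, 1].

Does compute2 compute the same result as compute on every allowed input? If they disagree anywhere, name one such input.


Try base=-2, step=1, limit=0.
compute: total becomes 0; next ((min((step * base), (limit + 1)) > (base - limit)) || ((4 - total) <= max(limit, step))) evaluates to false; next (((9 + -3) - abs(step)) == (limit + step)) evaluates to false; next count becomes 0; next at idx=-1:; next count becomes 2; next at turn=0:; next count becomes 2; next at turn=1:; next count becomes 3; next at idx=0:; next count becomes 3; next at turn=0:; next count becomes 3; next at turn=1:; next count becomes 4; next at idx=1:; next count becomes 4; next at turn=0:; next count becomes 4; next at turn=1:; next count becomes 5; next at idx=2:; next count becomes 5; next at turn=0:; next count becomes 5; next at turn=1:; next count becomes 6; next at idx=3:; next count becomes 6; next at turn=0:; next count becomes 6; next at turn=1:; next count becomes 7; next total becomes 1; next final value 1
compute2: total becomes 0; next ((min((step * base), (-(-(limit + 1)))) >= (base - limit)) || ((4 - total) <= max(limit, step))) evaluates to true; next base becomes 5; next (((-(-(9 + -3))) - abs(step)) == (limit + step)) evaluates to false; next count becomes 0; next at idx=-1:; next count becomes 2; next at turn=0:; next count becomes 2; next at turn=1:; next count becomes 3; next at idx=0:; next count becomes 3; next at turn=0:; next count becomes 3; next at turn=1:; next count becomes 4; next at idx=1:; next count becomes 4; next at turn=0:; next count becomes 4; next at turn=1:; next count becomes 5; next at idx=2:; next count becomes 5; next at turn=0:; next count becomes 5; next at turn=1:; next count becomes 6; next at idx=3:; next count becomes 6; next at turn=0:; next count becomes 6; next at turn=1:; next count becomes 7; next total becomes 5; next final value 5
1 vs 5 — the two versions disagree here.
verdict: not equivalent; witness: base=-2, step=1, limit=0


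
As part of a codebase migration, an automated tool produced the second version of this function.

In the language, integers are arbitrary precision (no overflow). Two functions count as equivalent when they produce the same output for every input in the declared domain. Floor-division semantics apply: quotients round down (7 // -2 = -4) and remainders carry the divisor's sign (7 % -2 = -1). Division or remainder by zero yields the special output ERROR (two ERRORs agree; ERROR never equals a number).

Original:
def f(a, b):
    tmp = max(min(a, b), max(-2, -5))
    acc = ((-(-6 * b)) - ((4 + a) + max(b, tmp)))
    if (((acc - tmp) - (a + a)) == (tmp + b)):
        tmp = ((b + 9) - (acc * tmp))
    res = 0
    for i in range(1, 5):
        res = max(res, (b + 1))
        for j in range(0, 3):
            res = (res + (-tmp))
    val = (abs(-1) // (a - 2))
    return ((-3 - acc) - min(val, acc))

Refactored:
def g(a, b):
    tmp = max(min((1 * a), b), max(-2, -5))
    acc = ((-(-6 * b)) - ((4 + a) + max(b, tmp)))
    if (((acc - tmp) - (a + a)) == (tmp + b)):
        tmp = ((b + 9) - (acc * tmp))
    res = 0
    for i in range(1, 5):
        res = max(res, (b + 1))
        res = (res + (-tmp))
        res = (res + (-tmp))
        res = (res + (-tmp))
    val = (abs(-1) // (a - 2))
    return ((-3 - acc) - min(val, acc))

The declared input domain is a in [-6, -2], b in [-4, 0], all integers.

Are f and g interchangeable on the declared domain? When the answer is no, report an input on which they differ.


Equivalent — the differences include statement counts differ, plus local variable names differ, plus loop structure differs, plus arithmetic usage differs, plus constant usage differs, yet no declared input distinguishes the two.
Spot check at a=-4, b=-3 — f: tmp becomes -2; next acc becomes -16; next (((acc - tmp) - (a + a)) == (tmp + b)) evaluates to false; next res becomes 0; next at i=1:; next res becomes 0; next at j=0:; next res becomes 2; next at j=1:; next res becomes 4; next at j=2:; next res becomes 6; next at i=2:; next res becomes 6; next at j=0:; next res becomes 8; next at j=1:; next res becomes 10; next at j=2:; next res becomes 12; next at i=3:; next res becomes 12; next at j=0:; next res becomes 14; next at j=1:; next res becomes 16; next at j=2:; next res becomes 18; next at i=4:; next res becomes 18; next at j=0:; next res becomes 20; next at j=1:; next res becomes 22; next at j=2:; next res becomes 24; next val becomes -1; next final value 29. g: tmp becomes -2; next acc becomes -16; next (((acc - tmp) - (a + a)) == (tmp + b)) evaluates to false; next res becomes 0; next at i=1:; next res becomes 0; next res becomes 2; next res becomes 4; next res becomes 6; next at i=2:; next res becomes 6; next res becomes 8; next res becomes 10; next res becomes 12; next at i=3:; next res becomes 12; next res becomes 14; next res becomes 16; next res becomes 18; next at i=4:; next res becomes 18; next res becomes 20; next res becomes 22; next res becomes 24; next val becomes -1; next final value 29. Both give 29.
Every one of the 25 inputs gives matching results.
verdict: equivalent


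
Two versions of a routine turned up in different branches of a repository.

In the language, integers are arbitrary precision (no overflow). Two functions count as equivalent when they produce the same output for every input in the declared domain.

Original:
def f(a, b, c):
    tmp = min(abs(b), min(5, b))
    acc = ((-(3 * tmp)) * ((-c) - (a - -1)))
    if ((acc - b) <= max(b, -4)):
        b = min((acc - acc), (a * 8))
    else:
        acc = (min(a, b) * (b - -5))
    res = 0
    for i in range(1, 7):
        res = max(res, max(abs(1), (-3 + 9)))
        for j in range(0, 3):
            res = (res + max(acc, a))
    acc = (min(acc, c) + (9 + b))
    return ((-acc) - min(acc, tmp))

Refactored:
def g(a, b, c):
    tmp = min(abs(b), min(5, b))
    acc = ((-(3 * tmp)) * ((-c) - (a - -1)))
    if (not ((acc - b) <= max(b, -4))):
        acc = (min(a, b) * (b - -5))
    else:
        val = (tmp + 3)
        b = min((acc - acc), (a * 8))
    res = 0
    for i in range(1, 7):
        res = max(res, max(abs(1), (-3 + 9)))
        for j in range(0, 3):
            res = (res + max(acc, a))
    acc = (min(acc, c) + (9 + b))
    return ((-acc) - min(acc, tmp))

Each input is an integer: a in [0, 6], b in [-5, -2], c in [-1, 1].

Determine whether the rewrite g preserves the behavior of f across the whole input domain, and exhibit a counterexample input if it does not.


Equivalent — the differences include statement counts differ, plus local variable names differ, plus boolean connective usage differs, plus constant usage differs, plus arithmetic usage differs, yet no declared input distinguishes the two.
One worked example (a=2, b=-4, c=0) — f: tmp := -4 | acc := -36 | ((acc - b) <= max(b, -4)): true | b := 0 | res := 0 | iter i=1: | res := 6 | iter j=0: | res := 8 | iter j=1: | res := 10 | iter j=2: | res := 12 | iter i=2: | res := 12 | iter j=0: | res := 14 | iter j=1: | res := 16 | iter j=2: | res := 18 | iter i=3: | res := 18 | iter j=0: | res := 20 | iter j=1: | res := 22 | iter j=2: | res := 24 | iter i=4: | res := 24 | iter j=0: | res := 26 | iter j=1: | res := 28 | iter j=2: | res := 30 | iter i=5: | res := 30 | iter j=0: | res := 32 | iter j=1: | res := 34 | iter j=2: | res := 36 | iter i=6: | res := 36 | iter j=0: | res := 38 | iter j=1: | res := 40 | iter j=2: | res := 42 | acc := -27 | result 54; g: tmp := -4 | acc := -36 | (not ((acc - b) <= max(b, -4))): false | val := -1 | b := 0 | res := 0 | iter i=1: | res := 6 | iter j=0: | res := 8 | iter j=1: | res := 10 | iter j=2: | res := 12 | iter i=2: | res := 12 | iter j=0: | res := 14 | iter j=1: | res := 16 | iter j=2: | res := 18 | iter i=3: | res := 18 | iter j=0: | res := 20 | iter j=1: | res := 22 | iter j=2: | res := 24 | iter i=4: | res := 24 | iter j=0: | res := 26 | iter j=1: | res := 28 | iter j=2: | res := 30 | iter i=5: | res := 30 | iter j=0: | res := 32 | iter j=1: | res := 34 | iter j=2: | res := 36 | iter i=6: | res := 36 | iter j=0: | res := 38 | iter j=1: | res := 40 | iter j=2: | res := 42 | acc := -27 | result 54; agreement on 54.
Sweeping the whole domain (84 inputs) finds no disagreement.
verdict: equivalent


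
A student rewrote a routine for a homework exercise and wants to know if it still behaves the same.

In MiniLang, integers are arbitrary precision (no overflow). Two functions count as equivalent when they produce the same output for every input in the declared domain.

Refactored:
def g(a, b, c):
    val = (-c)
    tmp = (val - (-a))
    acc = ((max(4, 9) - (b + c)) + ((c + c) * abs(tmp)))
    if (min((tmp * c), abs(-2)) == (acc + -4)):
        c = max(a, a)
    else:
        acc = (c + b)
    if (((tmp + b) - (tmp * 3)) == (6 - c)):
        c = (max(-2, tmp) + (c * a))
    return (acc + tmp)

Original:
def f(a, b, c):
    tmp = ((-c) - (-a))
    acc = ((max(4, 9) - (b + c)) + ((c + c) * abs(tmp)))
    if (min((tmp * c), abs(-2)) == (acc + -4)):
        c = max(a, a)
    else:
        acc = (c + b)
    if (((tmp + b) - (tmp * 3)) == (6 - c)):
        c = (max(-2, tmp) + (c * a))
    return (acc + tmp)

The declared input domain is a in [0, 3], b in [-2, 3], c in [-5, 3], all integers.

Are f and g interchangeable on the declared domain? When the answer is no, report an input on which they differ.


The two are interchangeable: local variable names differ, and statement counts differ, and every declared input agrees.
Tracing a=2, b=1, c=-2: f: tmp = 4; acc = -6; (min((tmp * c), abs(-2)) == (acc + -4)) -> false; acc = -1; (((tmp + b) - (tmp * 3)) == (6 - c)) -> false; return 3 | g: val = 2; tmp = 4; acc = -6; (min((tmp * c), abs(-2)) == (acc + -4)) -> false; acc = -1; (((tmp + b) - (tmp * 3)) == (6 - c)) -> false; return 3 — matching result 3.
Across all 216 domain points the two functions coincide.
verdict: equivalent


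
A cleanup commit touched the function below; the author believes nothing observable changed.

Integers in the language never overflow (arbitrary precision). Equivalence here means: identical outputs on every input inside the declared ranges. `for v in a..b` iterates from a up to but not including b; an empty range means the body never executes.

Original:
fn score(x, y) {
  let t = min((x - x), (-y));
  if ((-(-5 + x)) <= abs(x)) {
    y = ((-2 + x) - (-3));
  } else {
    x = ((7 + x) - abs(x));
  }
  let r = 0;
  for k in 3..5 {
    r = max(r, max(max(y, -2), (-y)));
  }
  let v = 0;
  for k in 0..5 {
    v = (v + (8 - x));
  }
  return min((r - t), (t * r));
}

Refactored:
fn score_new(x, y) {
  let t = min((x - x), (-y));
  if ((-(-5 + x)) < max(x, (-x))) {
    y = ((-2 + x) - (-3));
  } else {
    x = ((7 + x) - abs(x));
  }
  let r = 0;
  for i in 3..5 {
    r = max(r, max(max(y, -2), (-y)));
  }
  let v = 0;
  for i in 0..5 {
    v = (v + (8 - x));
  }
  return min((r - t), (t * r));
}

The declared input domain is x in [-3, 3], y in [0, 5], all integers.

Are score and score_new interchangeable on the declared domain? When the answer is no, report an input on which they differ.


One difference looks behavioral, but it never changes the outcome for any declared input; all 42 inputs agree.
verdict: equivalent


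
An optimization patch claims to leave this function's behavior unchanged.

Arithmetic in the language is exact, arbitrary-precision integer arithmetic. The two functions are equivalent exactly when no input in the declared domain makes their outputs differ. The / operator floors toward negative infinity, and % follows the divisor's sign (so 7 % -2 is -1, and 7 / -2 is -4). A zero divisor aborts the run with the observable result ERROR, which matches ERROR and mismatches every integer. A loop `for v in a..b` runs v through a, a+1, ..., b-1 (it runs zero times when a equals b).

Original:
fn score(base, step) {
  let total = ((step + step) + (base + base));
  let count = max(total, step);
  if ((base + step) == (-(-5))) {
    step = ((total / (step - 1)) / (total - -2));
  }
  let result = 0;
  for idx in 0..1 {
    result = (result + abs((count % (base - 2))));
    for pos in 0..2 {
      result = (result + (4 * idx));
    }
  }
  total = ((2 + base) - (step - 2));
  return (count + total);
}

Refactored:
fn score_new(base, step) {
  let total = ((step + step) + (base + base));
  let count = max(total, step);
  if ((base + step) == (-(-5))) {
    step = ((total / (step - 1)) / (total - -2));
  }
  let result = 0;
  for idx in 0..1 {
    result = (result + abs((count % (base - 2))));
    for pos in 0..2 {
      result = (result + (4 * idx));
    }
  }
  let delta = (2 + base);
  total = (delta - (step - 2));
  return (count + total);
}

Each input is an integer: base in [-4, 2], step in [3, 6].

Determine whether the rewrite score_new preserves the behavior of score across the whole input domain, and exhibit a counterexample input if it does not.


Comparing the listings, the differences include: statement counts differ, and local variable names differ.
Tracing base=-1, step=3: score: total := 4 | count := 4 | ((base + step) == (-(-5))): false | result := 0 | iter idx=0: | result := 2 | iter pos=0: | result := 2 | iter pos=1: | result := 2 | total := 0 | result 4 | score_new: total := 4 | count := 4 | ((base + step) == (-(-5))): false | result := 0 | iter idx=0: | result := 2 | iter pos=0: | result := 2 | iter pos=1: | result := 2 | delta := 1 | total := 0 | result 4 — matching result 4.
Across all 28 domain points the two functions coincide.
verdict: equivalent


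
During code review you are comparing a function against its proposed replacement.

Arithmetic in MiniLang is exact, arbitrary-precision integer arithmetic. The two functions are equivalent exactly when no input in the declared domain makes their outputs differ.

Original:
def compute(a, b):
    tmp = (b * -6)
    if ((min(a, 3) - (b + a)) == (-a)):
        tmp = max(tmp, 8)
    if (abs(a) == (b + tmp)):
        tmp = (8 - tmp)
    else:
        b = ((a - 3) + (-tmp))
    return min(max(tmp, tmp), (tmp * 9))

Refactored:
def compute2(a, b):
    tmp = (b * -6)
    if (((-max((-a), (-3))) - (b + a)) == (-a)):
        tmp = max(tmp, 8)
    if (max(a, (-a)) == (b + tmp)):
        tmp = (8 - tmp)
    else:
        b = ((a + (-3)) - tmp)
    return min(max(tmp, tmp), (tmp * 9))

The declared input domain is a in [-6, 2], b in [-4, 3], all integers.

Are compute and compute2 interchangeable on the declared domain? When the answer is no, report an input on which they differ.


Behavior is preserved: although min/max/abs usage differs, the outputs never diverge.
One worked example (a=1, b=2) — compute: tmp becomes -12; next ((min(a, 3) - (b + a)) == (-a)) evaluates to false; next (abs(a) == (b + tmp)) evaluates to false; next b becomes 10; next final value -108; compute2: tmp becomes -12; next (((-max((-a), (-3))) - (b + a)) == (-a)) evaluates to false; next (max(a, (-a)) == (b + tmp)) evaluates to false; next b becomes 10; next final value -108; agreement on -108.
Across all 72 domain points the two functions coincide.
verdict: equivalent


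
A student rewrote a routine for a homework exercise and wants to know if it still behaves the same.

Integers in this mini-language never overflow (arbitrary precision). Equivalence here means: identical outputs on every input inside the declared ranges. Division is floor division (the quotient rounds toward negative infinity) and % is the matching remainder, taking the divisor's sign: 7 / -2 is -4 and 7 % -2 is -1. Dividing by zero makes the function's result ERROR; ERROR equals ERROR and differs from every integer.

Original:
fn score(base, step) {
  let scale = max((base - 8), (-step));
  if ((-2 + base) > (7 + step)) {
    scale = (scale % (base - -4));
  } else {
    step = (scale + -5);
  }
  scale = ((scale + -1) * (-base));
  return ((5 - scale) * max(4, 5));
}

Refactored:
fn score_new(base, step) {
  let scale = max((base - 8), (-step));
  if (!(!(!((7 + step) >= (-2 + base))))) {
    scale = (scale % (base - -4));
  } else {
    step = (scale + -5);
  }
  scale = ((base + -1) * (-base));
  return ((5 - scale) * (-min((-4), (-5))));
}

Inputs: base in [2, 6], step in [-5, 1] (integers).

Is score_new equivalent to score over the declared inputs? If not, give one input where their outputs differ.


Consider the input base=2, step=-5.
score: scale = 5; ((-2 + base) > (7 + step)) -> false; step = 0; scale = -8; return 65
score_new: scale = 5; (!(!(!((7 + step) >= (-2 + base))))) -> false; step = 0; scale = -2; return 35
65 and 35 differ, so these are not the same function on this domain.
verdict: not equivalent; witness: base=2, step=-5


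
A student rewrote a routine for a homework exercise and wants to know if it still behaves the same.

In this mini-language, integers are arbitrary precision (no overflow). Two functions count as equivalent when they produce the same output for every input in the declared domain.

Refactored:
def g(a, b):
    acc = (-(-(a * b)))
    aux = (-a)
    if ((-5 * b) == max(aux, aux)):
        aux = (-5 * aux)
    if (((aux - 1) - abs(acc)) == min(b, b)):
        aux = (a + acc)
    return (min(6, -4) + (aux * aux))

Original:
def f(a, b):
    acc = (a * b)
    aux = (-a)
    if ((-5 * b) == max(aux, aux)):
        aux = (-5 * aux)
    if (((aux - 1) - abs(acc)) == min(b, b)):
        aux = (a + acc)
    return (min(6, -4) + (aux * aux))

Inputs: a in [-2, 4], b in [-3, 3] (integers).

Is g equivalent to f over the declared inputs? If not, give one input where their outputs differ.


Although same computation, different form, 49/49 inputs agree.
verdict: equivalent


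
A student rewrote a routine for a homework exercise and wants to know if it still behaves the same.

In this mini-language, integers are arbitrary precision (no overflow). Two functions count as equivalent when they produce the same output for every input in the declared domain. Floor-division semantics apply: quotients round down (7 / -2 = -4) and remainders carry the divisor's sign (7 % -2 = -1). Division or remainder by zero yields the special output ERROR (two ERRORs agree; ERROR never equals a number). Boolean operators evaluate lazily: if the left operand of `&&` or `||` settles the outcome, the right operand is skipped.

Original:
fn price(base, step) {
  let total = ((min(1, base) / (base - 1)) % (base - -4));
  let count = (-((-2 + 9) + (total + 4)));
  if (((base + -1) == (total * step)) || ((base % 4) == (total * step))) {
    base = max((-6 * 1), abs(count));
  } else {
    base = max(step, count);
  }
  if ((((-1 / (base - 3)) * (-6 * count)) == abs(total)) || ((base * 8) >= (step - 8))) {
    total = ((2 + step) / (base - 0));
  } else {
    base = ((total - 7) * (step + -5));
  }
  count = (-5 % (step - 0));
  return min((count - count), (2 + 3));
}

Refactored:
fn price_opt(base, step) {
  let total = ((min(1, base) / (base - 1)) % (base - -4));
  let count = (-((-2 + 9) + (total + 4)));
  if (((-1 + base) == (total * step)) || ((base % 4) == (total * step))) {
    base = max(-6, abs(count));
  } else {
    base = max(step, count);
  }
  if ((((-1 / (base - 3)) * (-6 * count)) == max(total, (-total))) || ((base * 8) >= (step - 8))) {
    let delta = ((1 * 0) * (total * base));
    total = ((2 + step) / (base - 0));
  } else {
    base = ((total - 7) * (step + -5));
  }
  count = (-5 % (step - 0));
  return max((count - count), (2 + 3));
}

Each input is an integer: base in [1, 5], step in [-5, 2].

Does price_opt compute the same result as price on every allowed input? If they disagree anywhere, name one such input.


Input base=2, step=-5: 0 from price versus 5 from price_opt.
verdict: not equivalent; witness: base=2, step=-5


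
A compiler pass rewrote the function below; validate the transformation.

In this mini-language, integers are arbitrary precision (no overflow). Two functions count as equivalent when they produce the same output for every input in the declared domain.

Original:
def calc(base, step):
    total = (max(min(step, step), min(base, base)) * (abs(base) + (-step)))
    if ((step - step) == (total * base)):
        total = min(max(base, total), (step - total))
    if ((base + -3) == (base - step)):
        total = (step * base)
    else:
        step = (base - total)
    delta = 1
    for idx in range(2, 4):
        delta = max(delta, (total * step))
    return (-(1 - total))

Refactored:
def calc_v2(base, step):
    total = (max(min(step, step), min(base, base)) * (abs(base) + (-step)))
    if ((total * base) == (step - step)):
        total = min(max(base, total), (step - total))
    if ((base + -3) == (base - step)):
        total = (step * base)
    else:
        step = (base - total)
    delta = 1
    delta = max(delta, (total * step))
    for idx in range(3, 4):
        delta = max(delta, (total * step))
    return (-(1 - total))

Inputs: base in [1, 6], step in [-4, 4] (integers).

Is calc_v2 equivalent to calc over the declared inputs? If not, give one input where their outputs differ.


Reading the diff, among the changes: min/max/abs usage differs, and statement counts differ, and arithmetic usage differs, and loop structure differs.
As a probe, take base=3, step=-2: calc runs total = 15; ((step - step) == (total * base)) -> false; ((base + -3) == (base - step)) -> false; step = -12; delta = 1; [idx=2]; delta = 1; [idx=3]; delta = 1; return 14; calc_v2 runs total = 15; ((total * base) == (step - step)) -> false; ((base + -3) == (base - step)) -> false; step = -12; delta = 1; delta = 1; [idx=3]; delta = 1; return 14; both end at 14.
Every one of the 54 inputs gives matching results.
verdict: equivalent


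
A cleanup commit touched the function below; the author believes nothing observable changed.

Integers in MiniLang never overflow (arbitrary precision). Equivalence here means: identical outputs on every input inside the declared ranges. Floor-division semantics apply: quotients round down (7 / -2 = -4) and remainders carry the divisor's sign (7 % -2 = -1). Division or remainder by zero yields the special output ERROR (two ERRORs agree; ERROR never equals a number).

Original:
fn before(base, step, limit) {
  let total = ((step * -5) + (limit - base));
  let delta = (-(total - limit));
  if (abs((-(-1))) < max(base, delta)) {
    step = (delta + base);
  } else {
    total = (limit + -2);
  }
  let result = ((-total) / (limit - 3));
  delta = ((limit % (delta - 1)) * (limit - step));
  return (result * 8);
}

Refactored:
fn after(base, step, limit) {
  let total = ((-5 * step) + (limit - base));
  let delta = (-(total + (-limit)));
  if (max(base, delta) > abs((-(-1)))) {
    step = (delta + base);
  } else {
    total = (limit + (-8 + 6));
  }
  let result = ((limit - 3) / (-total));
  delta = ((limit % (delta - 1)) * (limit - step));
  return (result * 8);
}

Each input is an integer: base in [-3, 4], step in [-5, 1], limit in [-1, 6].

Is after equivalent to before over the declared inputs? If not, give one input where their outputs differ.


There is a counterexample at base=-3, step=-5, limit=-1: -8 on one side, -16 on the other.
before: total := 27 | delta := -28 | (abs((-(-1))) < max(base, delta)): false | total := -3 | result := -1 | delta := -4 | result -8
after: total := 27 | delta := -28 | (max(base, delta) > abs((-(-1)))): false | total := -3 | result := -2 | delta := -4 | result -16
verdict: not equivalent; witness: base=-3, step=-5, limit=-1


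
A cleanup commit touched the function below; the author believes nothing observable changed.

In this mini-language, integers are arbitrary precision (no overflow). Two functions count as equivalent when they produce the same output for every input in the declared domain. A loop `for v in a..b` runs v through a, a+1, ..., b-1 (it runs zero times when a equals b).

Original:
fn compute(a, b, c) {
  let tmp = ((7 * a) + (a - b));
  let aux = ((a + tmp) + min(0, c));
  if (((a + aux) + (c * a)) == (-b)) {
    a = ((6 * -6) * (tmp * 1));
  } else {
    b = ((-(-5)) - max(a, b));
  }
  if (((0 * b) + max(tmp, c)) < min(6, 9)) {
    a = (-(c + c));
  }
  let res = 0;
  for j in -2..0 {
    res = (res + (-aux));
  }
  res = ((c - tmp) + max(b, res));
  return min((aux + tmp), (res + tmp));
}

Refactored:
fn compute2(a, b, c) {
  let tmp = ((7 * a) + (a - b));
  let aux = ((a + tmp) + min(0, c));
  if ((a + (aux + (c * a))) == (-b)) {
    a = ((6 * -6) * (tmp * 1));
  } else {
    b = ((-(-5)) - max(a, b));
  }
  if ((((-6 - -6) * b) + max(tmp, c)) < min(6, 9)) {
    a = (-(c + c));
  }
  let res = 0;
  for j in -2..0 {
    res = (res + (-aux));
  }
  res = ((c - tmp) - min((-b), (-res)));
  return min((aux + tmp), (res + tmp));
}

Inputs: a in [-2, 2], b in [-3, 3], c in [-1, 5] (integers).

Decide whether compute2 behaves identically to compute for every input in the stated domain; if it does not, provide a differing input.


The two are interchangeable: arithmetic usage differs, plus min/max/abs usage differs, plus constant usage differs, and every declared input agrees.
Tracing a=-2, b=-1, c=1: compute: tmp = -15; aux = -17; (((a + aux) + (c * a)) == (-b)) -> false; b = 6; (((0 * b) + max(tmp, c)) < min(6, 9)) -> true; a = -2; res = 0; [j=-2]; res = 17; [j=-1]; res = 34; res = 50; return -32 | compute2: tmp = -15; aux = -17; ((a + (aux + (c * a))) == (-b)) -> false; b = 6; ((((-6 - -6) * b) + max(tmp, c)) < min(6, 9)) -> true; a = -2; res = 0; [j=-2]; res = 17; [j=-1]; res = 34; res = 50; return -32 — matching result -32.
An exhaustive pass over the 245 declared inputs shows identical outputs.
verdict: equivalent


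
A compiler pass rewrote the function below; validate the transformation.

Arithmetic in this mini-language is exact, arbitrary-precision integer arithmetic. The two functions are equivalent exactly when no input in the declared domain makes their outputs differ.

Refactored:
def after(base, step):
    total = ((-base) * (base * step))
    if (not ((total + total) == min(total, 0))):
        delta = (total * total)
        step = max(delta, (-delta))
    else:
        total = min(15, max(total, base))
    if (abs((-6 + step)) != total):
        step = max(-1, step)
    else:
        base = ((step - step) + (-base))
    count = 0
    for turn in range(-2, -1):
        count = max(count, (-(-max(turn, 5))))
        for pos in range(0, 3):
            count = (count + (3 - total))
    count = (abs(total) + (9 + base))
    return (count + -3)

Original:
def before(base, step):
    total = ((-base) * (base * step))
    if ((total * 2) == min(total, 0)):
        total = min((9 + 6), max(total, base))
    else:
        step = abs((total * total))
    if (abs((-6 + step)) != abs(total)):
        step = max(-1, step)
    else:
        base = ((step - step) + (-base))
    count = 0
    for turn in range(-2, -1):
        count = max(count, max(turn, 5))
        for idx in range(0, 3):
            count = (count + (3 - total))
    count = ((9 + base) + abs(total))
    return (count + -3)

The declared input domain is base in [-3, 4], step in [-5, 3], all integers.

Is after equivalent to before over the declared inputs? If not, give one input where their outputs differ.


base=-1, step=2 yields 9 from before but 7 from after.
verdict: not equivalent; witness: base=-1, step=2


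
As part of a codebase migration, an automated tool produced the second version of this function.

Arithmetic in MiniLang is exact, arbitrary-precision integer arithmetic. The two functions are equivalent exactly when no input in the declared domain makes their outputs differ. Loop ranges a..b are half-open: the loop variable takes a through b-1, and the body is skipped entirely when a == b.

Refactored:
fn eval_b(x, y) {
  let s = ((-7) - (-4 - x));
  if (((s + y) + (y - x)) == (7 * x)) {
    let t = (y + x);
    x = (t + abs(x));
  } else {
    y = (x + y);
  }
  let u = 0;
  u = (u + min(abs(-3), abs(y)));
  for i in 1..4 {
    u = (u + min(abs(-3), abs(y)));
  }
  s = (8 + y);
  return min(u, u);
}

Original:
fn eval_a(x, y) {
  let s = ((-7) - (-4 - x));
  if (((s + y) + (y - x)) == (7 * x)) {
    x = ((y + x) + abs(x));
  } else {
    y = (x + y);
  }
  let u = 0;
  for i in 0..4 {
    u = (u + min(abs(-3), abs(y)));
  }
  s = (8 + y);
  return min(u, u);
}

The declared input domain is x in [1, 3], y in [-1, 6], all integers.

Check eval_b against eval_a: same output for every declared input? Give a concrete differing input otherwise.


Behavior is preserved: although statement counts differ, and constant usage differs, and min/max/abs usage differs, and local variable names differ, and arithmetic usage differs, and loop structure differs, the outputs never diverge.
One worked example (x=3, y=1) — eval_a: s := 0 | (((s + y) + (y - x)) == (7 * x)): false | y := 4 | u := 0 | iter i=0: | u := 3 | iter i=1: | u := 6 | iter i=2: | u := 9 | iter i=3: | u := 12 | s := 12 | result 12; eval_b: s := 0 | (((s + y) + (y - x)) == (7 * x)): false | y := 4 | u := 0 | u := 3 | iter i=1: | u := 6 | iter i=2: | u := 9 | iter i=3: | u := 12 | s := 12 | result 12; agreement on 12.
Across all 24 domain points the two functions coincide.
verdict: equivalent


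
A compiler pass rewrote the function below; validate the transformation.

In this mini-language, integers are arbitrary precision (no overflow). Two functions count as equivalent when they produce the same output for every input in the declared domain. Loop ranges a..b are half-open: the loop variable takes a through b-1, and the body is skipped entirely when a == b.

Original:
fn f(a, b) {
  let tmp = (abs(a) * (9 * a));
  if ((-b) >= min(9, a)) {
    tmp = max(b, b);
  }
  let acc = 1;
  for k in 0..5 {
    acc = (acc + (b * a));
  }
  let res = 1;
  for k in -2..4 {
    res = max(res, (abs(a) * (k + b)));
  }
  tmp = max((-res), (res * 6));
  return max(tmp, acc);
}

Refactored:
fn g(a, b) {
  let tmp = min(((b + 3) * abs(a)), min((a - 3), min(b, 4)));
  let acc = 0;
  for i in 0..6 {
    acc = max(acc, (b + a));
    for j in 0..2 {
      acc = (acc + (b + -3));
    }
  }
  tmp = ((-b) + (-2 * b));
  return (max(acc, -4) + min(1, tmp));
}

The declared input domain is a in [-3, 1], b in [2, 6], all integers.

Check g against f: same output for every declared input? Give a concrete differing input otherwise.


The rewrite breaks on a=-3, b=2, where the results are 90 and -9.
f: tmp becomes -81; next ((-b) >= min(9, a)) evaluates to true; next tmp becomes 2; next acc becomes 1; next at k=0:; next acc becomes -5; next at k=1:; next acc becomes -11; next at k=2:; next acc becomes -17; next at k=3:; next acc becomes -23; next at k=4:; next acc becomes -29; next res becomes 1; next at k=-2:; next res becomes 1; next at k=-1:; next res becomes 3; next at k=0:; next res becomes 6; next at k=1:; next res becomes 9; next at k=2:; next res becomes 12; next at k=3:; next res becomes 15; next tmp becomes 90; next final value 90
g: tmp becomes -6; next acc becomes 0; next at i=0:; next acc becomes 0; next at j=0:; next acc becomes -1; next at j=1:; next acc becomes -2; next at i=1:; next acc becomes -1; next at j=0:; next acc becomes -2; next at j=1:; next acc becomes -3; next at i=2:; next acc becomes -1; next at j=0:; next acc becomes -2; next at j=1:; next acc becomes -3; next at i=3:; next acc becomes -1; next at j=0:; next acc becomes -2; next at j=1:; next acc becomes -3; next at i=4:; next acc becomes -1; next at j=0:; next acc becomes -2; next at j=1:; next acc becomes -3; next at i=5:; next acc becomes -1; next at j=0:; next acc becomes -2; next at j=1:; next acc becomes -3; next tmp becomes -6; next final value -9
verdict: not equivalent; witness: a=-3, b=2
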